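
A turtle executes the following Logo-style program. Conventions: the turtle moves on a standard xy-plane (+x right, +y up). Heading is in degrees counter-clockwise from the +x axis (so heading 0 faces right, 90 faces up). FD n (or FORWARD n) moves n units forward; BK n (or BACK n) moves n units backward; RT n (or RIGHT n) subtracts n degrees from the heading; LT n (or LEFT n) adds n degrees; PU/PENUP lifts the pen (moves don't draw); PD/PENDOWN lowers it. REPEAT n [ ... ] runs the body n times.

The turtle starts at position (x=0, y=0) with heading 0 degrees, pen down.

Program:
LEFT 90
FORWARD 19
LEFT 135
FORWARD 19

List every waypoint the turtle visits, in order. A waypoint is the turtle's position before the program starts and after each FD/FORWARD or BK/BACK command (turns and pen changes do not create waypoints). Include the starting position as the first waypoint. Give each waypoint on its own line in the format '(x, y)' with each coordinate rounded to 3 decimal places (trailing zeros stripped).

Answer: (0, 0)
(0, 19)
(-13.435, 5.565)

Derivation:
Executing turtle program step by step:
Start: pos=(0,0), heading=0, pen down
LT 90: heading 0 -> 90
FD 19: (0,0) -> (0,19) [heading=90, draw]
LT 135: heading 90 -> 225
FD 19: (0,19) -> (-13.435,5.565) [heading=225, draw]
Final: pos=(-13.435,5.565), heading=225, 2 segment(s) drawn
Waypoints (3 total):
(0, 0)
(0, 19)
(-13.435, 5.565)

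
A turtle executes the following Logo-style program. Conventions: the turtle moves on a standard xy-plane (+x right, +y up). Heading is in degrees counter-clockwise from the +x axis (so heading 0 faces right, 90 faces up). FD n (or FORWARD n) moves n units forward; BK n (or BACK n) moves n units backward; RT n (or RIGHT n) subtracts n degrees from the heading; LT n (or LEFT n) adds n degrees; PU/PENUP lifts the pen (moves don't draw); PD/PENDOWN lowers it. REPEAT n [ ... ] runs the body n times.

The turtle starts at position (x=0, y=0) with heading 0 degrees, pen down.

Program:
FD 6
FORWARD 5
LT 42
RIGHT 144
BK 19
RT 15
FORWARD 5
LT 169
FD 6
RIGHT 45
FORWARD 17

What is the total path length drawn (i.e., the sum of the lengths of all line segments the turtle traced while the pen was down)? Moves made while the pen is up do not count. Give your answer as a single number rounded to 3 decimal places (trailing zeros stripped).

Answer: 58

Derivation:
Executing turtle program step by step:
Start: pos=(0,0), heading=0, pen down
FD 6: (0,0) -> (6,0) [heading=0, draw]
FD 5: (6,0) -> (11,0) [heading=0, draw]
LT 42: heading 0 -> 42
RT 144: heading 42 -> 258
BK 19: (11,0) -> (14.95,18.585) [heading=258, draw]
RT 15: heading 258 -> 243
FD 5: (14.95,18.585) -> (12.68,14.13) [heading=243, draw]
LT 169: heading 243 -> 52
FD 6: (12.68,14.13) -> (16.374,18.858) [heading=52, draw]
RT 45: heading 52 -> 7
FD 17: (16.374,18.858) -> (33.248,20.93) [heading=7, draw]
Final: pos=(33.248,20.93), heading=7, 6 segment(s) drawn

Segment lengths:
  seg 1: (0,0) -> (6,0), length = 6
  seg 2: (6,0) -> (11,0), length = 5
  seg 3: (11,0) -> (14.95,18.585), length = 19
  seg 4: (14.95,18.585) -> (12.68,14.13), length = 5
  seg 5: (12.68,14.13) -> (16.374,18.858), length = 6
  seg 6: (16.374,18.858) -> (33.248,20.93), length = 17
Total = 58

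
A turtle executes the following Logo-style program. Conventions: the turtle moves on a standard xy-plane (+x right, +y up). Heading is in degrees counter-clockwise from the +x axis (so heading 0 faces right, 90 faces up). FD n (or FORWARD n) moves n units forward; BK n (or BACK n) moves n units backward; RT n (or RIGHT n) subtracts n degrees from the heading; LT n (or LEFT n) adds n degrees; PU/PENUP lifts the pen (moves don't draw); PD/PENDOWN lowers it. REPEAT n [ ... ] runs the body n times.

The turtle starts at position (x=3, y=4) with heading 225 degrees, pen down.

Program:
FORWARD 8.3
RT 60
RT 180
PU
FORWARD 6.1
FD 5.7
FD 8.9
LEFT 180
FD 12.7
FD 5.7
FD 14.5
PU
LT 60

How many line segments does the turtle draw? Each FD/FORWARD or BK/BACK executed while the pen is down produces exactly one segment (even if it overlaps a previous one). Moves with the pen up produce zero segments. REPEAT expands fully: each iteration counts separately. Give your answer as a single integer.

Answer: 1

Derivation:
Executing turtle program step by step:
Start: pos=(3,4), heading=225, pen down
FD 8.3: (3,4) -> (-2.869,-1.869) [heading=225, draw]
RT 60: heading 225 -> 165
RT 180: heading 165 -> 345
PU: pen up
FD 6.1: (-2.869,-1.869) -> (3.023,-3.448) [heading=345, move]
FD 5.7: (3.023,-3.448) -> (8.529,-4.923) [heading=345, move]
FD 8.9: (8.529,-4.923) -> (17.126,-7.227) [heading=345, move]
LT 180: heading 345 -> 165
FD 12.7: (17.126,-7.227) -> (4.858,-3.94) [heading=165, move]
FD 5.7: (4.858,-3.94) -> (-0.647,-2.464) [heading=165, move]
FD 14.5: (-0.647,-2.464) -> (-14.653,1.289) [heading=165, move]
PU: pen up
LT 60: heading 165 -> 225
Final: pos=(-14.653,1.289), heading=225, 1 segment(s) drawn
Segments drawn: 1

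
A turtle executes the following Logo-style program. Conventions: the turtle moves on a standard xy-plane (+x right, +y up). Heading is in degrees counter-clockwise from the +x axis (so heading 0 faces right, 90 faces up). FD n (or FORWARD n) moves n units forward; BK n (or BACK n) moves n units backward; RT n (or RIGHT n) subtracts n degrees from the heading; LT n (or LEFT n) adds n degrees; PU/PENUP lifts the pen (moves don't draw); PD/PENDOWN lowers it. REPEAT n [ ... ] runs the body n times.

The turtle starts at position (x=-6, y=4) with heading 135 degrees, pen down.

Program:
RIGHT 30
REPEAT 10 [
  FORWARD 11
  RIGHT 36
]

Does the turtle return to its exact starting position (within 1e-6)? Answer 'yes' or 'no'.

Executing turtle program step by step:
Start: pos=(-6,4), heading=135, pen down
RT 30: heading 135 -> 105
REPEAT 10 [
  -- iteration 1/10 --
  FD 11: (-6,4) -> (-8.847,14.625) [heading=105, draw]
  RT 36: heading 105 -> 69
  -- iteration 2/10 --
  FD 11: (-8.847,14.625) -> (-4.905,24.895) [heading=69, draw]
  RT 36: heading 69 -> 33
  -- iteration 3/10 --
  FD 11: (-4.905,24.895) -> (4.32,30.886) [heading=33, draw]
  RT 36: heading 33 -> 357
  -- iteration 4/10 --
  FD 11: (4.32,30.886) -> (15.305,30.31) [heading=357, draw]
  RT 36: heading 357 -> 321
  -- iteration 5/10 --
  FD 11: (15.305,30.31) -> (23.854,23.387) [heading=321, draw]
  RT 36: heading 321 -> 285
  -- iteration 6/10 --
  FD 11: (23.854,23.387) -> (26.701,12.762) [heading=285, draw]
  RT 36: heading 285 -> 249
  -- iteration 7/10 --
  FD 11: (26.701,12.762) -> (22.759,2.493) [heading=249, draw]
  RT 36: heading 249 -> 213
  -- iteration 8/10 --
  FD 11: (22.759,2.493) -> (13.534,-3.498) [heading=213, draw]
  RT 36: heading 213 -> 177
  -- iteration 9/10 --
  FD 11: (13.534,-3.498) -> (2.549,-2.923) [heading=177, draw]
  RT 36: heading 177 -> 141
  -- iteration 10/10 --
  FD 11: (2.549,-2.923) -> (-6,4) [heading=141, draw]
  RT 36: heading 141 -> 105
]
Final: pos=(-6,4), heading=105, 10 segment(s) drawn

Start position: (-6, 4)
Final position: (-6, 4)
Distance = 0; < 1e-6 -> CLOSED

Answer: yes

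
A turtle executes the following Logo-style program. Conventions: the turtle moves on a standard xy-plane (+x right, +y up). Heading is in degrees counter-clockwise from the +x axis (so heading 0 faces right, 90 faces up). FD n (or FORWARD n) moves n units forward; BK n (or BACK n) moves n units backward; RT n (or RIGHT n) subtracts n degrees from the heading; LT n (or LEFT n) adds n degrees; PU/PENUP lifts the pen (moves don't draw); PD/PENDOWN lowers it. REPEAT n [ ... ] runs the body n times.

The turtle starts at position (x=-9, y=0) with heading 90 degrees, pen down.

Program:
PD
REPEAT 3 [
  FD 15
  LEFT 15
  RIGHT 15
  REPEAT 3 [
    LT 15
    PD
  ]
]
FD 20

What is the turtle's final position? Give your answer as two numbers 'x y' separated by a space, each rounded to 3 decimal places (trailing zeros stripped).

Executing turtle program step by step:
Start: pos=(-9,0), heading=90, pen down
PD: pen down
REPEAT 3 [
  -- iteration 1/3 --
  FD 15: (-9,0) -> (-9,15) [heading=90, draw]
  LT 15: heading 90 -> 105
  RT 15: heading 105 -> 90
  REPEAT 3 [
    -- iteration 1/3 --
    LT 15: heading 90 -> 105
    PD: pen down
    -- iteration 2/3 --
    LT 15: heading 105 -> 120
    PD: pen down
    -- iteration 3/3 --
    LT 15: heading 120 -> 135
    PD: pen down
  ]
  -- iteration 2/3 --
  FD 15: (-9,15) -> (-19.607,25.607) [heading=135, draw]
  LT 15: heading 135 -> 150
  RT 15: heading 150 -> 135
  REPEAT 3 [
    -- iteration 1/3 --
    LT 15: heading 135 -> 150
    PD: pen down
    -- iteration 2/3 --
    LT 15: heading 150 -> 165
    PD: pen down
    -- iteration 3/3 --
    LT 15: heading 165 -> 180
    PD: pen down
  ]
  -- iteration 3/3 --
  FD 15: (-19.607,25.607) -> (-34.607,25.607) [heading=180, draw]
  LT 15: heading 180 -> 195
  RT 15: heading 195 -> 180
  REPEAT 3 [
    -- iteration 1/3 --
    LT 15: heading 180 -> 195
    PD: pen down
    -- iteration 2/3 --
    LT 15: heading 195 -> 210
    PD: pen down
    -- iteration 3/3 --
    LT 15: heading 210 -> 225
    PD: pen down
  ]
]
FD 20: (-34.607,25.607) -> (-48.749,11.464) [heading=225, draw]
Final: pos=(-48.749,11.464), heading=225, 4 segment(s) drawn

Answer: -48.749 11.464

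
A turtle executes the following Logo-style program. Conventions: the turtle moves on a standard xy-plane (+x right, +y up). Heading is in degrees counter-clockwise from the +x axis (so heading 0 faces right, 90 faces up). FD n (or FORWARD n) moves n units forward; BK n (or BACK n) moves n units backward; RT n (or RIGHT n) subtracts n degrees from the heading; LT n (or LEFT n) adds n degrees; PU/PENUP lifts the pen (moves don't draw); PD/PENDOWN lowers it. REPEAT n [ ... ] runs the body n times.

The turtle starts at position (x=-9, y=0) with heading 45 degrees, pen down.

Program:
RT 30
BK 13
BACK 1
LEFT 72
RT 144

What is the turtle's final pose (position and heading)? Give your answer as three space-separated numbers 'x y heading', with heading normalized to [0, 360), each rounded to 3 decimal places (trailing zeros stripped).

Executing turtle program step by step:
Start: pos=(-9,0), heading=45, pen down
RT 30: heading 45 -> 15
BK 13: (-9,0) -> (-21.557,-3.365) [heading=15, draw]
BK 1: (-21.557,-3.365) -> (-22.523,-3.623) [heading=15, draw]
LT 72: heading 15 -> 87
RT 144: heading 87 -> 303
Final: pos=(-22.523,-3.623), heading=303, 2 segment(s) drawn

Answer: -22.523 -3.623 303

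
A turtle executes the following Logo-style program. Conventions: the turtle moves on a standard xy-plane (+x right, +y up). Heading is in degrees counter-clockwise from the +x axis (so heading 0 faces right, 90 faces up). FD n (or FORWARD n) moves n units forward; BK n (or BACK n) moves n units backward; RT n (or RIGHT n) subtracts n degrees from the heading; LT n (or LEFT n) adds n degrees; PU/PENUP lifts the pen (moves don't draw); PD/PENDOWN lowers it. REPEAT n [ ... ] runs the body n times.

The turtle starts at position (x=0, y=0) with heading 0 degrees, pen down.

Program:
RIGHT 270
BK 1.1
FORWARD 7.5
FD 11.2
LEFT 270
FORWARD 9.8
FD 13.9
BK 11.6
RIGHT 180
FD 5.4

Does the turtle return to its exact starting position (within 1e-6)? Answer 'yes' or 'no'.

Executing turtle program step by step:
Start: pos=(0,0), heading=0, pen down
RT 270: heading 0 -> 90
BK 1.1: (0,0) -> (0,-1.1) [heading=90, draw]
FD 7.5: (0,-1.1) -> (0,6.4) [heading=90, draw]
FD 11.2: (0,6.4) -> (0,17.6) [heading=90, draw]
LT 270: heading 90 -> 0
FD 9.8: (0,17.6) -> (9.8,17.6) [heading=0, draw]
FD 13.9: (9.8,17.6) -> (23.7,17.6) [heading=0, draw]
BK 11.6: (23.7,17.6) -> (12.1,17.6) [heading=0, draw]
RT 180: heading 0 -> 180
FD 5.4: (12.1,17.6) -> (6.7,17.6) [heading=180, draw]
Final: pos=(6.7,17.6), heading=180, 7 segment(s) drawn

Start position: (0, 0)
Final position: (6.7, 17.6)
Distance = 18.832; >= 1e-6 -> NOT closed

Answer: no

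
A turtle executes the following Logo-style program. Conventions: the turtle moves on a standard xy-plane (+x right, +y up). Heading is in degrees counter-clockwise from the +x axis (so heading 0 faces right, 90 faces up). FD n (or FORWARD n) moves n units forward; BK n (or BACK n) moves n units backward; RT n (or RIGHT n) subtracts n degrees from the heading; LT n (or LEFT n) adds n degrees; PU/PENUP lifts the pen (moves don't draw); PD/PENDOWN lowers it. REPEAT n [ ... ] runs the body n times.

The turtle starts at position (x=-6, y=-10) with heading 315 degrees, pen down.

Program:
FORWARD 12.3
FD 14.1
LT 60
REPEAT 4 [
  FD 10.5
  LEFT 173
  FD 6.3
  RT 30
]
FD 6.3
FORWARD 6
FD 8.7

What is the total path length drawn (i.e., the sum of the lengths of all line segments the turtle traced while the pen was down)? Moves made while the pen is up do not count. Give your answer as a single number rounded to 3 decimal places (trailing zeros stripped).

Answer: 114.6

Derivation:
Executing turtle program step by step:
Start: pos=(-6,-10), heading=315, pen down
FD 12.3: (-6,-10) -> (2.697,-18.697) [heading=315, draw]
FD 14.1: (2.697,-18.697) -> (12.668,-28.668) [heading=315, draw]
LT 60: heading 315 -> 15
REPEAT 4 [
  -- iteration 1/4 --
  FD 10.5: (12.668,-28.668) -> (22.81,-25.95) [heading=15, draw]
  LT 173: heading 15 -> 188
  FD 6.3: (22.81,-25.95) -> (16.571,-26.827) [heading=188, draw]
  RT 30: heading 188 -> 158
  -- iteration 2/4 --
  FD 10.5: (16.571,-26.827) -> (6.836,-22.893) [heading=158, draw]
  LT 173: heading 158 -> 331
  FD 6.3: (6.836,-22.893) -> (12.346,-25.948) [heading=331, draw]
  RT 30: heading 331 -> 301
  -- iteration 3/4 --
  FD 10.5: (12.346,-25.948) -> (17.754,-34.948) [heading=301, draw]
  LT 173: heading 301 -> 114
  FD 6.3: (17.754,-34.948) -> (15.191,-29.193) [heading=114, draw]
  RT 30: heading 114 -> 84
  -- iteration 4/4 --
  FD 10.5: (15.191,-29.193) -> (16.289,-18.75) [heading=84, draw]
  LT 173: heading 84 -> 257
  FD 6.3: (16.289,-18.75) -> (14.872,-24.889) [heading=257, draw]
  RT 30: heading 257 -> 227
]
FD 6.3: (14.872,-24.889) -> (10.575,-29.496) [heading=227, draw]
FD 6: (10.575,-29.496) -> (6.483,-33.884) [heading=227, draw]
FD 8.7: (6.483,-33.884) -> (0.55,-40.247) [heading=227, draw]
Final: pos=(0.55,-40.247), heading=227, 13 segment(s) drawn

Segment lengths:
  seg 1: (-6,-10) -> (2.697,-18.697), length = 12.3
  seg 2: (2.697,-18.697) -> (12.668,-28.668), length = 14.1
  seg 3: (12.668,-28.668) -> (22.81,-25.95), length = 10.5
  seg 4: (22.81,-25.95) -> (16.571,-26.827), length = 6.3
  seg 5: (16.571,-26.827) -> (6.836,-22.893), length = 10.5
  seg 6: (6.836,-22.893) -> (12.346,-25.948), length = 6.3
  seg 7: (12.346,-25.948) -> (17.754,-34.948), length = 10.5
  seg 8: (17.754,-34.948) -> (15.191,-29.193), length = 6.3
  seg 9: (15.191,-29.193) -> (16.289,-18.75), length = 10.5
  seg 10: (16.289,-18.75) -> (14.872,-24.889), length = 6.3
  seg 11: (14.872,-24.889) -> (10.575,-29.496), length = 6.3
  seg 12: (10.575,-29.496) -> (6.483,-33.884), length = 6
  seg 13: (6.483,-33.884) -> (0.55,-40.247), length = 8.7
Total = 114.6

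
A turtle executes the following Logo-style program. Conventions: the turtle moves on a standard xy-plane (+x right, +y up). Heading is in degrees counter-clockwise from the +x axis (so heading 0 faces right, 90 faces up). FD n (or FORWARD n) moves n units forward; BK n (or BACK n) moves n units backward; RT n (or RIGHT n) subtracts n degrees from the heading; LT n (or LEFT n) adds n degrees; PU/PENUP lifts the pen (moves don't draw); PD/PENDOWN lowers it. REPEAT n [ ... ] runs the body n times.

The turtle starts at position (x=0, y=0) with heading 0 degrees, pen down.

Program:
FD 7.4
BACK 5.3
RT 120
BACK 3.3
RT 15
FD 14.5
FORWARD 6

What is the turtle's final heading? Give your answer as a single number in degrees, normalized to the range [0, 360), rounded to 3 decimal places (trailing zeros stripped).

Executing turtle program step by step:
Start: pos=(0,0), heading=0, pen down
FD 7.4: (0,0) -> (7.4,0) [heading=0, draw]
BK 5.3: (7.4,0) -> (2.1,0) [heading=0, draw]
RT 120: heading 0 -> 240
BK 3.3: (2.1,0) -> (3.75,2.858) [heading=240, draw]
RT 15: heading 240 -> 225
FD 14.5: (3.75,2.858) -> (-6.503,-7.395) [heading=225, draw]
FD 6: (-6.503,-7.395) -> (-10.746,-11.638) [heading=225, draw]
Final: pos=(-10.746,-11.638), heading=225, 5 segment(s) drawn

Answer: 225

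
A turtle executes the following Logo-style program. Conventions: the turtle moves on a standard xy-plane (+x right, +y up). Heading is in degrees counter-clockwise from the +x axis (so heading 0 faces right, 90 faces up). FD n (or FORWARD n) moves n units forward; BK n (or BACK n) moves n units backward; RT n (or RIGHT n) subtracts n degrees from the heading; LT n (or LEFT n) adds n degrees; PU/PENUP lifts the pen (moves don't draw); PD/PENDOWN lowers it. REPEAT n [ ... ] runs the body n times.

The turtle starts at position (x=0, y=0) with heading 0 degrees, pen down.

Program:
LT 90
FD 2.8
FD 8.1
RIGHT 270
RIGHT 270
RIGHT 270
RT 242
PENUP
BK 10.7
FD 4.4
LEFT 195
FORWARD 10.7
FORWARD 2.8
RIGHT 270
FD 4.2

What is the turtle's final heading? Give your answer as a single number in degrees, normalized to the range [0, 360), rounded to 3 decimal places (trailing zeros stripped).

Answer: 43

Derivation:
Executing turtle program step by step:
Start: pos=(0,0), heading=0, pen down
LT 90: heading 0 -> 90
FD 2.8: (0,0) -> (0,2.8) [heading=90, draw]
FD 8.1: (0,2.8) -> (0,10.9) [heading=90, draw]
RT 270: heading 90 -> 180
RT 270: heading 180 -> 270
RT 270: heading 270 -> 0
RT 242: heading 0 -> 118
PU: pen up
BK 10.7: (0,10.9) -> (5.023,1.452) [heading=118, move]
FD 4.4: (5.023,1.452) -> (2.958,5.337) [heading=118, move]
LT 195: heading 118 -> 313
FD 10.7: (2.958,5.337) -> (10.255,-2.488) [heading=313, move]
FD 2.8: (10.255,-2.488) -> (12.165,-4.536) [heading=313, move]
RT 270: heading 313 -> 43
FD 4.2: (12.165,-4.536) -> (15.236,-1.671) [heading=43, move]
Final: pos=(15.236,-1.671), heading=43, 2 segment(s) drawn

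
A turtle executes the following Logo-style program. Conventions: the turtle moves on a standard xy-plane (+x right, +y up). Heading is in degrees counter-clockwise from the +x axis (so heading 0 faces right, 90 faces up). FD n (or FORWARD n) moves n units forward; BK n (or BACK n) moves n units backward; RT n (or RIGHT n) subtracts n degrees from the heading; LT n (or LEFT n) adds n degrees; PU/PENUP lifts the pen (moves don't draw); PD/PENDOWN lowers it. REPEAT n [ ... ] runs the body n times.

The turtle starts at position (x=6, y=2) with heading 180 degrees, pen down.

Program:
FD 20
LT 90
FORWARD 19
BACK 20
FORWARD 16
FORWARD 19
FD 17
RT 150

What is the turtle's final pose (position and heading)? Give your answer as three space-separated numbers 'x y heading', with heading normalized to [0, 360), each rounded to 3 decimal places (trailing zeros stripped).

Executing turtle program step by step:
Start: pos=(6,2), heading=180, pen down
FD 20: (6,2) -> (-14,2) [heading=180, draw]
LT 90: heading 180 -> 270
FD 19: (-14,2) -> (-14,-17) [heading=270, draw]
BK 20: (-14,-17) -> (-14,3) [heading=270, draw]
FD 16: (-14,3) -> (-14,-13) [heading=270, draw]
FD 19: (-14,-13) -> (-14,-32) [heading=270, draw]
FD 17: (-14,-32) -> (-14,-49) [heading=270, draw]
RT 150: heading 270 -> 120
Final: pos=(-14,-49), heading=120, 6 segment(s) drawn

Answer: -14 -49 120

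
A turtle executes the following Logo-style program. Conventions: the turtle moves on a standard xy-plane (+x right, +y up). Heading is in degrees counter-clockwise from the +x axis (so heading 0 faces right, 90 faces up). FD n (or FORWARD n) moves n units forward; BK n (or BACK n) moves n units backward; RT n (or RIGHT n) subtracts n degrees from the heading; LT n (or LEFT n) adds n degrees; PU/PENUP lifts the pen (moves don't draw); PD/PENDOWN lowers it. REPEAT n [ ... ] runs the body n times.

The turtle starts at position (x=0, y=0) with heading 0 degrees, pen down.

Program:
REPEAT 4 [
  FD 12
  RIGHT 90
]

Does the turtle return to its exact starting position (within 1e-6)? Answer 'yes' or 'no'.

Executing turtle program step by step:
Start: pos=(0,0), heading=0, pen down
REPEAT 4 [
  -- iteration 1/4 --
  FD 12: (0,0) -> (12,0) [heading=0, draw]
  RT 90: heading 0 -> 270
  -- iteration 2/4 --
  FD 12: (12,0) -> (12,-12) [heading=270, draw]
  RT 90: heading 270 -> 180
  -- iteration 3/4 --
  FD 12: (12,-12) -> (0,-12) [heading=180, draw]
  RT 90: heading 180 -> 90
  -- iteration 4/4 --
  FD 12: (0,-12) -> (0,0) [heading=90, draw]
  RT 90: heading 90 -> 0
]
Final: pos=(0,0), heading=0, 4 segment(s) drawn

Start position: (0, 0)
Final position: (0, 0)
Distance = 0; < 1e-6 -> CLOSED

Answer: yes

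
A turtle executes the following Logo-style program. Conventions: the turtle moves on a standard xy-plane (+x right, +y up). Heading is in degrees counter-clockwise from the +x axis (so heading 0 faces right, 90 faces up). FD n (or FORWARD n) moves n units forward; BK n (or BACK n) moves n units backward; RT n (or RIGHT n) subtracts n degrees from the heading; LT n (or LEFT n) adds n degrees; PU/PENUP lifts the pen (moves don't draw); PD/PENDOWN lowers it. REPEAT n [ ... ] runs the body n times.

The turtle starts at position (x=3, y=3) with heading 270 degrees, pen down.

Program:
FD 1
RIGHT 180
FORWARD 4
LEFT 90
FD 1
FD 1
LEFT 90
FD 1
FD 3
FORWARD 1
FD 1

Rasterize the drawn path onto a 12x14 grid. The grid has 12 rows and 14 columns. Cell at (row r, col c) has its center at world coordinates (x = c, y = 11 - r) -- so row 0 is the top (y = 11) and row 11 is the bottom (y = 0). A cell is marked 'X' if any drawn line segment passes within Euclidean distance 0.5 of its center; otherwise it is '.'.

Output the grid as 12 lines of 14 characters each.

Answer: ..............
..............
..............
..............
..............
.XXX..........
.X.X..........
.X.X..........
.X.X..........
.X.X..........
.X............
.X............

Derivation:
Segment 0: (3,3) -> (3,2)
Segment 1: (3,2) -> (3,6)
Segment 2: (3,6) -> (2,6)
Segment 3: (2,6) -> (1,6)
Segment 4: (1,6) -> (1,5)
Segment 5: (1,5) -> (1,2)
Segment 6: (1,2) -> (1,1)
Segment 7: (1,1) -> (1,0)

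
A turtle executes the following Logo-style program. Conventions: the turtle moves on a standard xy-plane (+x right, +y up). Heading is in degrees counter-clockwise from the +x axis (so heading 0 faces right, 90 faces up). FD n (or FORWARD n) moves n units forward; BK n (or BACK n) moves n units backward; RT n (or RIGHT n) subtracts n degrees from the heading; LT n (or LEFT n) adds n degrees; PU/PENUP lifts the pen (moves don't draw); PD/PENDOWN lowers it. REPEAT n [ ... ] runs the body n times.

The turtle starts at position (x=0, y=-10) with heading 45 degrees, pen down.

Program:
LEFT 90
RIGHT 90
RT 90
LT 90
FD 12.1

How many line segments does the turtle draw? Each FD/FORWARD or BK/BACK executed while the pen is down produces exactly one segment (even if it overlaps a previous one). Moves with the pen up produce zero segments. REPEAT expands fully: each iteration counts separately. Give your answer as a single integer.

Answer: 1

Derivation:
Executing turtle program step by step:
Start: pos=(0,-10), heading=45, pen down
LT 90: heading 45 -> 135
RT 90: heading 135 -> 45
RT 90: heading 45 -> 315
LT 90: heading 315 -> 45
FD 12.1: (0,-10) -> (8.556,-1.444) [heading=45, draw]
Final: pos=(8.556,-1.444), heading=45, 1 segment(s) drawn
Segments drawn: 1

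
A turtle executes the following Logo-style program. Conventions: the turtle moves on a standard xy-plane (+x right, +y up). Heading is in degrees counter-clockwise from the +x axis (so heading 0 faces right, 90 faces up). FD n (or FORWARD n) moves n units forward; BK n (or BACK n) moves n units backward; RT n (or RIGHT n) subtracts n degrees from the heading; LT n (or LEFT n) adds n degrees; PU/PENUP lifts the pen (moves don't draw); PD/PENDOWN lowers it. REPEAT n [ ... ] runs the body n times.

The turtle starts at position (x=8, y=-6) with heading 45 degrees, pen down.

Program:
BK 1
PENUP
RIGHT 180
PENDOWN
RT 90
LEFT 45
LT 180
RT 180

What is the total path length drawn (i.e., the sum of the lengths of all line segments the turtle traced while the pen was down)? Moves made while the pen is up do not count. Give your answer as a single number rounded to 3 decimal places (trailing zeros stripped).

Answer: 1

Derivation:
Executing turtle program step by step:
Start: pos=(8,-6), heading=45, pen down
BK 1: (8,-6) -> (7.293,-6.707) [heading=45, draw]
PU: pen up
RT 180: heading 45 -> 225
PD: pen down
RT 90: heading 225 -> 135
LT 45: heading 135 -> 180
LT 180: heading 180 -> 0
RT 180: heading 0 -> 180
Final: pos=(7.293,-6.707), heading=180, 1 segment(s) drawn

Segment lengths:
  seg 1: (8,-6) -> (7.293,-6.707), length = 1
Total = 1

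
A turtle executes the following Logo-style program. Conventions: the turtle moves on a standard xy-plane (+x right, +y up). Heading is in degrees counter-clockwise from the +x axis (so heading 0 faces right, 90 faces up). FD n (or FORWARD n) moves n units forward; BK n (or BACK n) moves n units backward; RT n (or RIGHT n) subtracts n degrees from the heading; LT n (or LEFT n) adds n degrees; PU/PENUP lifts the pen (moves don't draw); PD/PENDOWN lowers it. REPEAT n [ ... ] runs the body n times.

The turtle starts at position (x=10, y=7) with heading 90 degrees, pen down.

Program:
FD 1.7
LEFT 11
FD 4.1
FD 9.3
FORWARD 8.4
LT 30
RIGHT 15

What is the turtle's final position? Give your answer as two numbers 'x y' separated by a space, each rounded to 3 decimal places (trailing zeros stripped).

Answer: 5.84 30.099

Derivation:
Executing turtle program step by step:
Start: pos=(10,7), heading=90, pen down
FD 1.7: (10,7) -> (10,8.7) [heading=90, draw]
LT 11: heading 90 -> 101
FD 4.1: (10,8.7) -> (9.218,12.725) [heading=101, draw]
FD 9.3: (9.218,12.725) -> (7.443,21.854) [heading=101, draw]
FD 8.4: (7.443,21.854) -> (5.84,30.099) [heading=101, draw]
LT 30: heading 101 -> 131
RT 15: heading 131 -> 116
Final: pos=(5.84,30.099), heading=116, 4 segment(s) drawn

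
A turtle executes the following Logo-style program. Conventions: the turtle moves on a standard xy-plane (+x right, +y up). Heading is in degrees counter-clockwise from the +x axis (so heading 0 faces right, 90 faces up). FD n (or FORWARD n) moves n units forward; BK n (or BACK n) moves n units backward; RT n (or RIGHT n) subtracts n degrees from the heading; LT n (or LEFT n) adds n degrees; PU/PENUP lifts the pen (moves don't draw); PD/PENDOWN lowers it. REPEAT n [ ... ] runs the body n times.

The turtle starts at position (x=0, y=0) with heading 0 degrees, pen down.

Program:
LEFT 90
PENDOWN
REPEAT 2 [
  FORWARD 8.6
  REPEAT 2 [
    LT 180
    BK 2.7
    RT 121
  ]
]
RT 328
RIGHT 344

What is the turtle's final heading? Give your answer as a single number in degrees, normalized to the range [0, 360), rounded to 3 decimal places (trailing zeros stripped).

Executing turtle program step by step:
Start: pos=(0,0), heading=0, pen down
LT 90: heading 0 -> 90
PD: pen down
REPEAT 2 [
  -- iteration 1/2 --
  FD 8.6: (0,0) -> (0,8.6) [heading=90, draw]
  REPEAT 2 [
    -- iteration 1/2 --
    LT 180: heading 90 -> 270
    BK 2.7: (0,8.6) -> (0,11.3) [heading=270, draw]
    RT 121: heading 270 -> 149
    -- iteration 2/2 --
    LT 180: heading 149 -> 329
    BK 2.7: (0,11.3) -> (-2.314,12.691) [heading=329, draw]
    RT 121: heading 329 -> 208
  ]
  -- iteration 2/2 --
  FD 8.6: (-2.314,12.691) -> (-9.908,8.653) [heading=208, draw]
  REPEAT 2 [
    -- iteration 1/2 --
    LT 180: heading 208 -> 28
    BK 2.7: (-9.908,8.653) -> (-12.292,7.386) [heading=28, draw]
    RT 121: heading 28 -> 267
    -- iteration 2/2 --
    LT 180: heading 267 -> 87
    BK 2.7: (-12.292,7.386) -> (-12.433,4.689) [heading=87, draw]
    RT 121: heading 87 -> 326
  ]
]
RT 328: heading 326 -> 358
RT 344: heading 358 -> 14
Final: pos=(-12.433,4.689), heading=14, 6 segment(s) drawn

Answer: 14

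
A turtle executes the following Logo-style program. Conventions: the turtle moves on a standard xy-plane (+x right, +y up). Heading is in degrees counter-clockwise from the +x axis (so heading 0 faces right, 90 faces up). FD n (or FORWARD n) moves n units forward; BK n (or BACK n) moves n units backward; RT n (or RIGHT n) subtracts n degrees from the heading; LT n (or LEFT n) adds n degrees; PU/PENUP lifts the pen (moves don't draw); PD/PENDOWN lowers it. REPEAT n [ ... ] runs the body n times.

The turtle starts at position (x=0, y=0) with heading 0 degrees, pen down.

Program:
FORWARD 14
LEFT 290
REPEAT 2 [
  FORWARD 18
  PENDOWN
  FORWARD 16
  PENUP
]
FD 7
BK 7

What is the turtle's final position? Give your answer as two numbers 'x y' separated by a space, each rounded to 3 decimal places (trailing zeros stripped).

Answer: 37.257 -63.899

Derivation:
Executing turtle program step by step:
Start: pos=(0,0), heading=0, pen down
FD 14: (0,0) -> (14,0) [heading=0, draw]
LT 290: heading 0 -> 290
REPEAT 2 [
  -- iteration 1/2 --
  FD 18: (14,0) -> (20.156,-16.914) [heading=290, draw]
  PD: pen down
  FD 16: (20.156,-16.914) -> (25.629,-31.95) [heading=290, draw]
  PU: pen up
  -- iteration 2/2 --
  FD 18: (25.629,-31.95) -> (31.785,-48.864) [heading=290, move]
  PD: pen down
  FD 16: (31.785,-48.864) -> (37.257,-63.899) [heading=290, draw]
  PU: pen up
]
FD 7: (37.257,-63.899) -> (39.652,-70.477) [heading=290, move]
BK 7: (39.652,-70.477) -> (37.257,-63.899) [heading=290, move]
Final: pos=(37.257,-63.899), heading=290, 4 segment(s) drawn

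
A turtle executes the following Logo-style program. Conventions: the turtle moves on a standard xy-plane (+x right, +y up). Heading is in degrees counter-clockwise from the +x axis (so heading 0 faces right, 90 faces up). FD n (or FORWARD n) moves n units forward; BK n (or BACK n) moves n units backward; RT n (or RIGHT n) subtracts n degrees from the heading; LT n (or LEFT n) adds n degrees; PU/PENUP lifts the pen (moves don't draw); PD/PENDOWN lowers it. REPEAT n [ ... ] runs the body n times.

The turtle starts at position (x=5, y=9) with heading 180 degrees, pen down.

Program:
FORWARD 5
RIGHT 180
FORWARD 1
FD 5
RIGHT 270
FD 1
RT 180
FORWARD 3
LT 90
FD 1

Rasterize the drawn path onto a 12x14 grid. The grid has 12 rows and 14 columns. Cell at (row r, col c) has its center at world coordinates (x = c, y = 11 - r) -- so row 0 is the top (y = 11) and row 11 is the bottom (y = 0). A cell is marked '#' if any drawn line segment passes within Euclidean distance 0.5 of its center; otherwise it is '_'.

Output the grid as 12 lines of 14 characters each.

Answer: ______________
______#_______
#######_______
______#_______
______##______
______________
______________
______________
______________
______________
______________
______________

Derivation:
Segment 0: (5,9) -> (0,9)
Segment 1: (0,9) -> (1,9)
Segment 2: (1,9) -> (6,9)
Segment 3: (6,9) -> (6,10)
Segment 4: (6,10) -> (6,7)
Segment 5: (6,7) -> (7,7)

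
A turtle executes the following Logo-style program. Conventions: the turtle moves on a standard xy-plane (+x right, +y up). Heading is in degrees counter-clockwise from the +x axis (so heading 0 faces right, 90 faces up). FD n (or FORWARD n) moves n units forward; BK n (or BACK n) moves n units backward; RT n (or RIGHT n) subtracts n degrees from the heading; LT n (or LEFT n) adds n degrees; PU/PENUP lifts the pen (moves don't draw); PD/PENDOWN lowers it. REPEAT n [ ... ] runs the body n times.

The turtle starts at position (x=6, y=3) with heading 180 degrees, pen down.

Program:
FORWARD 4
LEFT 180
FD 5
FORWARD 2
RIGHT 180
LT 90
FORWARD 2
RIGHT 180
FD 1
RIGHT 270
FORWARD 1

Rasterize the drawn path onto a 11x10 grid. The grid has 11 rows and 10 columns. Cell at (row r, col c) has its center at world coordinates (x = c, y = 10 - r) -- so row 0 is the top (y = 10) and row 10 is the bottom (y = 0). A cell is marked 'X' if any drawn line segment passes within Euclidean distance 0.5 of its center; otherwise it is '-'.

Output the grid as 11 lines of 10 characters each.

Segment 0: (6,3) -> (2,3)
Segment 1: (2,3) -> (7,3)
Segment 2: (7,3) -> (9,3)
Segment 3: (9,3) -> (9,1)
Segment 4: (9,1) -> (9,2)
Segment 5: (9,2) -> (8,2)

Answer: ----------
----------
----------
----------
----------
----------
----------
--XXXXXXXX
--------XX
---------X
----------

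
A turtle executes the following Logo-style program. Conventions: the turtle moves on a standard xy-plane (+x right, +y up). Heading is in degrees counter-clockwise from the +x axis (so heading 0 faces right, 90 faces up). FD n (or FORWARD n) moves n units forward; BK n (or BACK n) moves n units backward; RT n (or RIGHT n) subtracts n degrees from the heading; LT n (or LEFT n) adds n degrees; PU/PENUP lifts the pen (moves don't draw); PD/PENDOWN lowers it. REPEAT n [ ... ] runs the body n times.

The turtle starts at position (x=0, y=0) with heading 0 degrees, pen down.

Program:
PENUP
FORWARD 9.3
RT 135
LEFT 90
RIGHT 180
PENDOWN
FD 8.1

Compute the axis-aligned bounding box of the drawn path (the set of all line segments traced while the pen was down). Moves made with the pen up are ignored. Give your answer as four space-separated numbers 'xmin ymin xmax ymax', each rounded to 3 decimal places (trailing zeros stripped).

Executing turtle program step by step:
Start: pos=(0,0), heading=0, pen down
PU: pen up
FD 9.3: (0,0) -> (9.3,0) [heading=0, move]
RT 135: heading 0 -> 225
LT 90: heading 225 -> 315
RT 180: heading 315 -> 135
PD: pen down
FD 8.1: (9.3,0) -> (3.572,5.728) [heading=135, draw]
Final: pos=(3.572,5.728), heading=135, 1 segment(s) drawn

Segment endpoints: x in {3.572, 9.3}, y in {0, 5.728}
xmin=3.572, ymin=0, xmax=9.3, ymax=5.728

Answer: 3.572 0 9.3 5.728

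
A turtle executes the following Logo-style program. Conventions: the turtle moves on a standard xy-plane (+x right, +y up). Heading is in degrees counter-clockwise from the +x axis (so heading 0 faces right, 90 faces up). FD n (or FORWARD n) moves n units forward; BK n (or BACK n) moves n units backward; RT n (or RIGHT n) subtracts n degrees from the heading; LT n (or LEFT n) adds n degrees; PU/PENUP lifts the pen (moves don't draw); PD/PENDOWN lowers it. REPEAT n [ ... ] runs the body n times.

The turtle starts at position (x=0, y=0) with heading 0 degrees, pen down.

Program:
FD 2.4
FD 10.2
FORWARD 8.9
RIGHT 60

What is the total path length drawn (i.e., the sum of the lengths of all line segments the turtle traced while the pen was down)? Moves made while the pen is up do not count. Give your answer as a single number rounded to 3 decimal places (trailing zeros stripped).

Answer: 21.5

Derivation:
Executing turtle program step by step:
Start: pos=(0,0), heading=0, pen down
FD 2.4: (0,0) -> (2.4,0) [heading=0, draw]
FD 10.2: (2.4,0) -> (12.6,0) [heading=0, draw]
FD 8.9: (12.6,0) -> (21.5,0) [heading=0, draw]
RT 60: heading 0 -> 300
Final: pos=(21.5,0), heading=300, 3 segment(s) drawn

Segment lengths:
  seg 1: (0,0) -> (2.4,0), length = 2.4
  seg 2: (2.4,0) -> (12.6,0), length = 10.2
  seg 3: (12.6,0) -> (21.5,0), length = 8.9
Total = 21.5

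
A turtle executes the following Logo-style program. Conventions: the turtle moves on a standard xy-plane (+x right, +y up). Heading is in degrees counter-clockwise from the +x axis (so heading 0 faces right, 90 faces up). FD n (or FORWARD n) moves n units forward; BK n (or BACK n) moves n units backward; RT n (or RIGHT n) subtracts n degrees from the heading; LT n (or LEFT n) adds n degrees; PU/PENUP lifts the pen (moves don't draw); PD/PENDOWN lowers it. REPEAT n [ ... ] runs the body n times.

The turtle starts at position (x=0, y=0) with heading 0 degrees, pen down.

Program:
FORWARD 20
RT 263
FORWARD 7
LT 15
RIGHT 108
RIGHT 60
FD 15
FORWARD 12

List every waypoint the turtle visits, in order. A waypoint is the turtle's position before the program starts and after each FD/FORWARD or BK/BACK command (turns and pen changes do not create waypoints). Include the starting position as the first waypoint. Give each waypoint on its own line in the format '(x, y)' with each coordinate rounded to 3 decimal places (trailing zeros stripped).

Answer: (0, 0)
(20, 0)
(19.147, 6.948)
(27.535, -5.488)
(34.245, -15.436)

Derivation:
Executing turtle program step by step:
Start: pos=(0,0), heading=0, pen down
FD 20: (0,0) -> (20,0) [heading=0, draw]
RT 263: heading 0 -> 97
FD 7: (20,0) -> (19.147,6.948) [heading=97, draw]
LT 15: heading 97 -> 112
RT 108: heading 112 -> 4
RT 60: heading 4 -> 304
FD 15: (19.147,6.948) -> (27.535,-5.488) [heading=304, draw]
FD 12: (27.535,-5.488) -> (34.245,-15.436) [heading=304, draw]
Final: pos=(34.245,-15.436), heading=304, 4 segment(s) drawn
Waypoints (5 total):
(0, 0)
(20, 0)
(19.147, 6.948)
(27.535, -5.488)
(34.245, -15.436)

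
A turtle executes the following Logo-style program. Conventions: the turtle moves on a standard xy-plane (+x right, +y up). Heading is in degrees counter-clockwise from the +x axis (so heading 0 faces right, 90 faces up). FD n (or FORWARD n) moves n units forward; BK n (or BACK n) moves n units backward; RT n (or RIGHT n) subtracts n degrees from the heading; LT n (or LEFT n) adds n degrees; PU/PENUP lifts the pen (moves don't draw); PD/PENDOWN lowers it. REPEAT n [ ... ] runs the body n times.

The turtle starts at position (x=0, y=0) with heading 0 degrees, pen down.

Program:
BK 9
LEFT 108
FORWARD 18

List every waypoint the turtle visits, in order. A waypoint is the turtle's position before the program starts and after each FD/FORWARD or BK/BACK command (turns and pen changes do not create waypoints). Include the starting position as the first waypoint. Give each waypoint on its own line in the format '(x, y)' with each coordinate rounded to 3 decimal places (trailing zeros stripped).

Executing turtle program step by step:
Start: pos=(0,0), heading=0, pen down
BK 9: (0,0) -> (-9,0) [heading=0, draw]
LT 108: heading 0 -> 108
FD 18: (-9,0) -> (-14.562,17.119) [heading=108, draw]
Final: pos=(-14.562,17.119), heading=108, 2 segment(s) drawn
Waypoints (3 total):
(0, 0)
(-9, 0)
(-14.562, 17.119)

Answer: (0, 0)
(-9, 0)
(-14.562, 17.119)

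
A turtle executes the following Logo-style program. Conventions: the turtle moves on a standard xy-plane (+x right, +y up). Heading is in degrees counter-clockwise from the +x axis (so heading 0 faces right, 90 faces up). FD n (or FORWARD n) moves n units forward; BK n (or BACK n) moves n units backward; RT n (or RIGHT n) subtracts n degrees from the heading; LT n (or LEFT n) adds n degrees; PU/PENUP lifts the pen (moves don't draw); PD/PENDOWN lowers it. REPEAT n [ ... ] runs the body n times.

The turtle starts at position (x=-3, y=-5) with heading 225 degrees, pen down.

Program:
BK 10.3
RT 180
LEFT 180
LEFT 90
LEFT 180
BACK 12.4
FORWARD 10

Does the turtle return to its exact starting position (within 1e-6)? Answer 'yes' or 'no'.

Executing turtle program step by step:
Start: pos=(-3,-5), heading=225, pen down
BK 10.3: (-3,-5) -> (4.283,2.283) [heading=225, draw]
RT 180: heading 225 -> 45
LT 180: heading 45 -> 225
LT 90: heading 225 -> 315
LT 180: heading 315 -> 135
BK 12.4: (4.283,2.283) -> (13.051,-6.485) [heading=135, draw]
FD 10: (13.051,-6.485) -> (5.98,0.586) [heading=135, draw]
Final: pos=(5.98,0.586), heading=135, 3 segment(s) drawn

Start position: (-3, -5)
Final position: (5.98, 0.586)
Distance = 10.576; >= 1e-6 -> NOT closed

Answer: no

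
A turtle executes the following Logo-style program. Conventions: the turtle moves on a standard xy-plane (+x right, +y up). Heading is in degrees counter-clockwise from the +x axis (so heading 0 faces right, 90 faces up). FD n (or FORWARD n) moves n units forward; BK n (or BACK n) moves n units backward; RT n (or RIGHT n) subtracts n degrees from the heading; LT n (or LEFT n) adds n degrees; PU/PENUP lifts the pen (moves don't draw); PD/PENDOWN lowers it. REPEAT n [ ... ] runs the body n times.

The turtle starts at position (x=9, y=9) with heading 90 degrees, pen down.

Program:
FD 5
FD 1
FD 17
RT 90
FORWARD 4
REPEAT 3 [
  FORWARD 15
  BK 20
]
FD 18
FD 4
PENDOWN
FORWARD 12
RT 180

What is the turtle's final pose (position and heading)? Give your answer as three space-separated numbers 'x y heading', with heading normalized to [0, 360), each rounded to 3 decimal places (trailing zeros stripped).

Executing turtle program step by step:
Start: pos=(9,9), heading=90, pen down
FD 5: (9,9) -> (9,14) [heading=90, draw]
FD 1: (9,14) -> (9,15) [heading=90, draw]
FD 17: (9,15) -> (9,32) [heading=90, draw]
RT 90: heading 90 -> 0
FD 4: (9,32) -> (13,32) [heading=0, draw]
REPEAT 3 [
  -- iteration 1/3 --
  FD 15: (13,32) -> (28,32) [heading=0, draw]
  BK 20: (28,32) -> (8,32) [heading=0, draw]
  -- iteration 2/3 --
  FD 15: (8,32) -> (23,32) [heading=0, draw]
  BK 20: (23,32) -> (3,32) [heading=0, draw]
  -- iteration 3/3 --
  FD 15: (3,32) -> (18,32) [heading=0, draw]
  BK 20: (18,32) -> (-2,32) [heading=0, draw]
]
FD 18: (-2,32) -> (16,32) [heading=0, draw]
FD 4: (16,32) -> (20,32) [heading=0, draw]
PD: pen down
FD 12: (20,32) -> (32,32) [heading=0, draw]
RT 180: heading 0 -> 180
Final: pos=(32,32), heading=180, 13 segment(s) drawn

Answer: 32 32 180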